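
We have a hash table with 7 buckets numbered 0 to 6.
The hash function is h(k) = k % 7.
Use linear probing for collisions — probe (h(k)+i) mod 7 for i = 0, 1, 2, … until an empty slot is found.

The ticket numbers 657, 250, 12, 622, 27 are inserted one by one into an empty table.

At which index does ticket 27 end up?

2

657 hashes to 6; slot 6 is free -> place at 6.
250 hashes to 5; slot 5 is free -> place at 5.
12 hashes to 5; 5,6 taken -> place at 0.
622 hashes to 6; 6,0 taken -> place at 1.
27 hashes to 6; 6,0,1 taken -> place at 2.
Table: [12, 622, 27, ∅, ∅, 250, 657]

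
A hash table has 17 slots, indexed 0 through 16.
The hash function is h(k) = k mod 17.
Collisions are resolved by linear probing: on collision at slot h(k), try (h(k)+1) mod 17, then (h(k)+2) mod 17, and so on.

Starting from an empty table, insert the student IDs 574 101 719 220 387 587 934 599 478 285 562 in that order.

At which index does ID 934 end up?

Insert 574: h=13, slot 13 empty => index 13.
Insert 101: h=16, slot 16 empty => index 16.
Insert 719: h=5, slot 5 empty => index 5.
Insert 220: h=16, slot 16 occupied => index 0.
Insert 387: h=13, slot 13 occupied => index 14.
Insert 587: h=9, slot 9 empty => index 9.
Insert 934: h=16, slots 16,0 occupied => index 1.
Insert 599: h=4, slot 4 empty => index 4.
Insert 478: h=2, slot 2 empty => index 2.
Insert 285: h=13, slots 13,14 occupied => index 15.
Insert 562: h=1, slots 1,2 occupied => index 3.
Table: [220, 934, 478, 562, 599, 719, ., ., ., 587, ., ., ., 574, 387, 285, 101]

1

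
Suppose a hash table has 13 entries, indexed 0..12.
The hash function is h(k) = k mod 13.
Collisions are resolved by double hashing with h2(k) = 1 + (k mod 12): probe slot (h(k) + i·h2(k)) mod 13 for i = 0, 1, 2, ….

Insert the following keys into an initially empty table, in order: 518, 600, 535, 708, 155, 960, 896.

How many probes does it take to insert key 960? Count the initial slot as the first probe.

3

518 hashes to 11; slot 11 is free => place at 11.
600 hashes to 2; slot 2 is free => place at 2.
535 hashes to 2, h2=8; 2 taken => place at 10.
708 hashes to 6; slot 6 is free => place at 6.
155 hashes to 12; slot 12 is free => place at 12.
960 hashes to 11, h2=1; 11,12 taken => place at 0.
896 hashes to 12, h2=9; 12 taken => place at 8.
Table: [960, —, 600, —, —, —, 708, —, 896, —, 535, 518, 155]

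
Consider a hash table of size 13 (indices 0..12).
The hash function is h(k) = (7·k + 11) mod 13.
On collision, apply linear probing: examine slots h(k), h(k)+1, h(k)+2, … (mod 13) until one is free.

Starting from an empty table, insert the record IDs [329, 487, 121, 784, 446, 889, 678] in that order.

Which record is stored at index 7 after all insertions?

889

329: h=0 => slot 0
487: h=1 => slot 1
121: h=0, probe 0,1,2 => slot 2
784: h=0, probe 0,1,2,3 => slot 3
446: h=0, probe 0,1,2,3,4 => slot 4
889: h=7 => slot 7
678: h=12 => slot 12
Table: [329, 487, 121, 784, 446, ∅, ∅, 889, ∅, ∅, ∅, ∅, 678]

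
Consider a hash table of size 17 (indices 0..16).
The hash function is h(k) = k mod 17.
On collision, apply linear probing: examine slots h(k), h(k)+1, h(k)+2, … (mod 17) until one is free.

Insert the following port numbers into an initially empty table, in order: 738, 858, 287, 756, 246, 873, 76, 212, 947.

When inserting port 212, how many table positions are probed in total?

5

738 hashes to 7; slot 7 is free => place at 7.
858 hashes to 8; slot 8 is free => place at 8.
287 hashes to 15; slot 15 is free => place at 15.
756 hashes to 8; 8 taken => place at 9.
246 hashes to 8; 8,9 taken => place at 10.
873 hashes to 6; slot 6 is free => place at 6.
76 hashes to 8; 8,9,10 taken => place at 11.
212 hashes to 8; 8,9,10,11 taken => place at 12.
947 hashes to 12; 12 taken => place at 13.
Table: [—, —, —, —, —, —, 873, 738, 858, 756, 246, 76, 212, 947, —, 287, —]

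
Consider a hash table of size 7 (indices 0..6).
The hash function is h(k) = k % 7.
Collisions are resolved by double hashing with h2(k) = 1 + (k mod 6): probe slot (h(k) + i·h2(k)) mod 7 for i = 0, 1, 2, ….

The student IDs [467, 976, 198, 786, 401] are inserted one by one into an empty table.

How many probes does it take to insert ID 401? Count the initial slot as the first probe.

2

Insert 467: h=5, slot 5 empty -> index 5.
Insert 976: h=3, slot 3 empty -> index 3.
Insert 198: h=2, slot 2 empty -> index 2.
Insert 786: h=2, h2=1, slots 2,3 occupied -> index 4.
Insert 401: h=2, h2=6, slot 2 occupied -> index 1.
Table: [., 401, 198, 976, 786, 467, .]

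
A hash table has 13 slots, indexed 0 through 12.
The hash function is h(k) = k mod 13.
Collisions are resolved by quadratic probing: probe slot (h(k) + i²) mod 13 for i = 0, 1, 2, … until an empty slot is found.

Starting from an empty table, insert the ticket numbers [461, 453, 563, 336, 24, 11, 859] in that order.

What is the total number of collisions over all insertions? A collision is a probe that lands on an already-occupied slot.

461 hashes to 6; slot 6 is free -> place at 6.
453 hashes to 11; slot 11 is free -> place at 11.
563 hashes to 4; slot 4 is free -> place at 4.
336 hashes to 11; 11 taken -> place at 12.
24 hashes to 11; 11,12 taken -> place at 2.
11 hashes to 11; 11,12,2 taken -> place at 7.
859 hashes to 1; slot 1 is free -> place at 1.
Table: [_, 859, 24, _, 563, _, 461, 11, _, _, _, 453, 336]

6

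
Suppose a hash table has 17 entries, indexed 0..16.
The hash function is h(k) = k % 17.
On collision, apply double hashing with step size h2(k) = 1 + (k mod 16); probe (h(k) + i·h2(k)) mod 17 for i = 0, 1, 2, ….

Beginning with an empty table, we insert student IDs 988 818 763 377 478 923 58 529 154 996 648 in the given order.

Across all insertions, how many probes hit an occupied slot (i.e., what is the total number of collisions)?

988 hashes to 2; slot 2 is free -> place at 2.
818 hashes to 2, h2=3; 2 taken -> place at 5.
763 hashes to 15; slot 15 is free -> place at 15.
377 hashes to 3; slot 3 is free -> place at 3.
478 hashes to 2, h2=15; 2 taken -> place at 0.
923 hashes to 5, h2=12; 5,0 taken -> place at 12.
58 hashes to 7; slot 7 is free -> place at 7.
529 hashes to 2, h2=2; 2 taken -> place at 4.
154 hashes to 1; slot 1 is free -> place at 1.
996 hashes to 10; slot 10 is free -> place at 10.
648 hashes to 2, h2=9; 2 taken -> place at 11.
Table: [478, 154, 988, 377, 529, 818, —, 58, —, —, 996, 648, 923, —, —, 763, —]

6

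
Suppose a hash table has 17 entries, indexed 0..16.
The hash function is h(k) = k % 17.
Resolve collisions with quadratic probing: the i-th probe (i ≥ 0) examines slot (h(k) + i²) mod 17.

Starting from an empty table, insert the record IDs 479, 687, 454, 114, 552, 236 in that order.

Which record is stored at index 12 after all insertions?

454

479 hashes to 3; slot 3 is free => place at 3.
687 hashes to 7; slot 7 is free => place at 7.
454 hashes to 12; slot 12 is free => place at 12.
114 hashes to 12; 12 taken => place at 13.
552 hashes to 8; slot 8 is free => place at 8.
236 hashes to 15; slot 15 is free => place at 15.
Table: [., ., ., 479, ., ., ., 687, 552, ., ., ., 454, 114, ., 236, .]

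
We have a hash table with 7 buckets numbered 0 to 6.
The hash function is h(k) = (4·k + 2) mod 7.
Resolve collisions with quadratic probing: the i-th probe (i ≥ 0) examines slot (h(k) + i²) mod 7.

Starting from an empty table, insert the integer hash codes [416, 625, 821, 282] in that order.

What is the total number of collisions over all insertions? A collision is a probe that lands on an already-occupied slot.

416 hashes to 0; slot 0 is free => place at 0.
625 hashes to 3; slot 3 is free => place at 3.
821 hashes to 3; 3 taken => place at 4.
282 hashes to 3; 3,4,0 taken => place at 5.
Table: [416, ., ., 625, 821, 282, .]

4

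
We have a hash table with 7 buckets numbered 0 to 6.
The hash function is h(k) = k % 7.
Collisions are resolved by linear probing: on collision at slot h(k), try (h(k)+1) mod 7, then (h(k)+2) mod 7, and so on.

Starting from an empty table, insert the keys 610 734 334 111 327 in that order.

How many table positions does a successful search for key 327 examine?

610 hashes to 1; slot 1 is free => place at 1.
734 hashes to 6; slot 6 is free => place at 6.
334 hashes to 5; slot 5 is free => place at 5.
111 hashes to 6; 6 taken => place at 0.
327 hashes to 5; 5,6,0,1 taken => place at 2.
Table: [111, 610, 327, ∅, ∅, 334, 734]
Lookup 327: h=5, probe 5,6,0,1,2 → found at 2.

5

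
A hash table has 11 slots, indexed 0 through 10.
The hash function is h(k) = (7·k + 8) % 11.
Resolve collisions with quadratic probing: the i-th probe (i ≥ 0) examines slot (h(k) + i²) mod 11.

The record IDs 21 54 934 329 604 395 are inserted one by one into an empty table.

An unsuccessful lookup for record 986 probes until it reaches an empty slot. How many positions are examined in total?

2

Insert 21: h=1, slot 1 empty → index 1.
Insert 54: h=1, slot 1 occupied → index 2.
Insert 934: h=1, slots 1,2 occupied → index 5.
Insert 329: h=1, slots 1,2,5 occupied → index 10.
Insert 604: h=1, slots 1,2,5,10 occupied → index 6.
Insert 395: h=1, slots 1,2,5,10,6 occupied → index 4.
Table: [∅, 21, 54, ∅, 395, 934, 604, ∅, ∅, ∅, 329]
Lookup 986: h=2, probe 2,3 → slot 3 empty, not found.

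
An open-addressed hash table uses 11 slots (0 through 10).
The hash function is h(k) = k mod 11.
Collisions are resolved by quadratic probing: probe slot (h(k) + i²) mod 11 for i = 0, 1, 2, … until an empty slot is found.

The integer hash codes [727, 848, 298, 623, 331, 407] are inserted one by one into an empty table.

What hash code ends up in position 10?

727 hashes to 1; slot 1 is free => place at 1.
848 hashes to 1; 1 taken => place at 2.
298 hashes to 1; 1,2 taken => place at 5.
623 hashes to 7; slot 7 is free => place at 7.
331 hashes to 1; 1,2,5 taken => place at 10.
407 hashes to 0; slot 0 is free => place at 0.
Table: [407, 727, 848, _, _, 298, _, 623, _, _, 331]

331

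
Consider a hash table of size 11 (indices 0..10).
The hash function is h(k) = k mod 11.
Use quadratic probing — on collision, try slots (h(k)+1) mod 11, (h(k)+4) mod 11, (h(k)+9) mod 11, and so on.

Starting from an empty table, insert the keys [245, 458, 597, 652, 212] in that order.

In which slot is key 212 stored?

245: h=3 -> slot 3
458: h=7 -> slot 7
597: h=3, probe 3,4 -> slot 4
652: h=3, probe 3,4,7,1 -> slot 1
212: h=3, probe 3,4,7,1,8 -> slot 8
Table: [—, 652, —, 245, 597, —, —, 458, 212, —, —]

8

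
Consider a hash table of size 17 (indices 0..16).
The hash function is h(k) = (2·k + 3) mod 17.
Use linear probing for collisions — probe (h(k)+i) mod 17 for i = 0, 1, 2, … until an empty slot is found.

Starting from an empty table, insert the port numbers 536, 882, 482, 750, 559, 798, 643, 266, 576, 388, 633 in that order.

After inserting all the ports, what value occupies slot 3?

536: h=4 → slot 4
882: h=16 → slot 16
482: h=15 → slot 15
750: h=7 → slot 7
559: h=16, probe 16,0 → slot 0
798: h=1 → slot 1
643: h=14 → slot 14
266: h=8 → slot 8
576: h=16, probe 16,0,1,2 → slot 2
388: h=14, probe 14,15,16,0,1,2,3 → slot 3
633: h=11 → slot 11
Table: [559, 798, 576, 388, 536, ., ., 750, 266, ., ., 633, ., ., 643, 482, 882]

388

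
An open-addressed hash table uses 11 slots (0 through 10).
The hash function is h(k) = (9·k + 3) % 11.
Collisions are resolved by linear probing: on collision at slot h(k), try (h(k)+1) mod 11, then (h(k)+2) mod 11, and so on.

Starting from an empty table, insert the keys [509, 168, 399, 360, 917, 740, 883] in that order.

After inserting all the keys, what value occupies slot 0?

360

Insert 509: h=8, slot 8 empty -> index 8.
Insert 168: h=8, slot 8 occupied -> index 9.
Insert 399: h=8, slots 8,9 occupied -> index 10.
Insert 360: h=9, slots 9,10 occupied -> index 0.
Insert 917: h=6, slot 6 empty -> index 6.
Insert 740: h=8, slots 8,9,10,0 occupied -> index 1.
Insert 883: h=8, slots 8,9,10,0,1 occupied -> index 2.
Table: [360, 740, 883, ., ., ., 917, ., 509, 168, 399]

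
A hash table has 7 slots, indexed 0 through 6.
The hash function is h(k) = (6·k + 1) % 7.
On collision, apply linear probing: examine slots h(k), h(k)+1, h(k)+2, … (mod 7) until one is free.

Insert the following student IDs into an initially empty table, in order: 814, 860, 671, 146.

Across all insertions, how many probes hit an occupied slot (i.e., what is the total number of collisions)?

814 hashes to 6; slot 6 is free -> place at 6.
860 hashes to 2; slot 2 is free -> place at 2.
671 hashes to 2; 2 taken -> place at 3.
146 hashes to 2; 2,3 taken -> place at 4.
Table: [., ., 860, 671, 146, ., 814]

3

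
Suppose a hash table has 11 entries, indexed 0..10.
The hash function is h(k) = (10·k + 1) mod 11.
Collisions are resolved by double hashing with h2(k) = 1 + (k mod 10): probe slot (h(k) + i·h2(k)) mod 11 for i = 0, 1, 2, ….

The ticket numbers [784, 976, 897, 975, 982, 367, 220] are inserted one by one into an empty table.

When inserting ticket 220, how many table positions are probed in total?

Insert 784: h=9, slot 9 empty -> index 9.
Insert 976: h=4, slot 4 empty -> index 4.
Insert 897: h=6, slot 6 empty -> index 6.
Insert 975: h=5, slot 5 empty -> index 5.
Insert 982: h=9, h2=3, slot 9 occupied -> index 1.
Insert 367: h=8, slot 8 empty -> index 8.
Insert 220: h=1, h2=1, slot 1 occupied -> index 2.
Table: [_, 982, 220, _, 976, 975, 897, _, 367, 784, _]

2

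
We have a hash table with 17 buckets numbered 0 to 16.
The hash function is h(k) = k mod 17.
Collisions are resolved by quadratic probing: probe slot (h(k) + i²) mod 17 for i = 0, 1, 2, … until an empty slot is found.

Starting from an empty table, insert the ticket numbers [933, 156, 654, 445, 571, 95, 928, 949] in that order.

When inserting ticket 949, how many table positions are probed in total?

3

Insert 933: h=15, slot 15 empty → index 15.
Insert 156: h=3, slot 3 empty → index 3.
Insert 654: h=8, slot 8 empty → index 8.
Insert 445: h=3, slot 3 occupied → index 4.
Insert 571: h=10, slot 10 empty → index 10.
Insert 95: h=10, slot 10 occupied → index 11.
Insert 928: h=10, slots 10,11 occupied → index 14.
Insert 949: h=14, slots 14,15 occupied → index 1.
Table: [., 949, ., 156, 445, ., ., ., 654, ., 571, 95, ., ., 928, 933, .]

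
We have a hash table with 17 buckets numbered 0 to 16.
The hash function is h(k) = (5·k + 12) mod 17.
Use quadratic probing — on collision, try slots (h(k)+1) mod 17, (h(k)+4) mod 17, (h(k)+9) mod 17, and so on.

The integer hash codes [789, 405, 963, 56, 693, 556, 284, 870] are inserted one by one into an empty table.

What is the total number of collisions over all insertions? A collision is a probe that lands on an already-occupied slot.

1

789: h=13 => slot 13
405: h=14 => slot 14
963: h=16 => slot 16
56: h=3 => slot 3
693: h=9 => slot 9
556: h=4 => slot 4
284: h=4, probe 4,5 => slot 5
870: h=10 => slot 10
Table: [_, _, _, 56, 556, 284, _, _, _, 693, 870, _, _, 789, 405, _, 963]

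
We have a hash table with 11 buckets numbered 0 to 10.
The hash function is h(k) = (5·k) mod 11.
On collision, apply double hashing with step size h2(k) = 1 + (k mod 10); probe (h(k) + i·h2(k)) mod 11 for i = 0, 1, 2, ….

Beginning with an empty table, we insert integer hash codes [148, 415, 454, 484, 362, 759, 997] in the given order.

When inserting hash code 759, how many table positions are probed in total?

148 hashes to 3; slot 3 is free → place at 3.
415 hashes to 7; slot 7 is free → place at 7.
454 hashes to 4; slot 4 is free → place at 4.
484 hashes to 0; slot 0 is free → place at 0.
362 hashes to 6; slot 6 is free → place at 6.
759 hashes to 0, h2=10; 0 taken → place at 10.
997 hashes to 2; slot 2 is free → place at 2.
Table: [484, -, 997, 148, 454, -, 362, 415, -, -, 759]

2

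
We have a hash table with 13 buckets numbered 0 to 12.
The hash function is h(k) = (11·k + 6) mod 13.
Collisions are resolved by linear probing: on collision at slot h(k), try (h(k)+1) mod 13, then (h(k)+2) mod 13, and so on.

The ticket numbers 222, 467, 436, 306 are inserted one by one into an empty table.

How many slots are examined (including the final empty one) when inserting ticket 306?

2

222: h=4 => slot 4
467: h=8 => slot 8
436: h=5 => slot 5
306: h=5, probe 5,6 => slot 6
Table: [., ., ., ., 222, 436, 306, ., 467, ., ., ., .]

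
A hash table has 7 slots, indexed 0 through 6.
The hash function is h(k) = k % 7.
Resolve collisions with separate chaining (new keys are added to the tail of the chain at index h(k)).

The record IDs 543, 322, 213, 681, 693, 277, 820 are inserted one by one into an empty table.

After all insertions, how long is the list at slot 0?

2

543 -> bucket 4
322 -> bucket 0
213 -> bucket 3
681 -> bucket 2
693 -> bucket 0 (collision)
277 -> bucket 4 (collision)
820 -> bucket 1
Final buckets:
0: 322 -> 693
1: 820
2: 681
3: 213
4: 543 -> 277
5: _
6: _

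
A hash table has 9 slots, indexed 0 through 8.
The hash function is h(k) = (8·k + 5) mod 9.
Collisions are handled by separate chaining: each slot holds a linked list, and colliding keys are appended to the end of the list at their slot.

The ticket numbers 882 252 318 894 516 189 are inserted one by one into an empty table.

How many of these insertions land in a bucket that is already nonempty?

4

882 → bucket 5
252 → bucket 5 (collision)
318 → bucket 2
894 → bucket 2 (collision)
516 → bucket 2 (collision)
189 → bucket 5 (collision)
Final buckets:
0: -
1: -
2: 318 -> 894 -> 516
3: -
4: -
5: 882 -> 252 -> 189
6: -
7: -
8: -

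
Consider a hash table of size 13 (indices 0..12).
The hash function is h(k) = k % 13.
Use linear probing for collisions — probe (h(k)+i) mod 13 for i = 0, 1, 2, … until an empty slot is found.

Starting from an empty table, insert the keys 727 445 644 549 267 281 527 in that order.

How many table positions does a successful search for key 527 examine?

727 hashes to 12; slot 12 is free → place at 12.
445 hashes to 3; slot 3 is free → place at 3.
644 hashes to 7; slot 7 is free → place at 7.
549 hashes to 3; 3 taken → place at 4.
267 hashes to 7; 7 taken → place at 8.
281 hashes to 8; 8 taken → place at 9.
527 hashes to 7; 7,8,9 taken → place at 10.
Table: [_, _, _, 445, 549, _, _, 644, 267, 281, 527, _, 727]
Lookup 527: h=7, probe 7,8,9,10 → found at 10.

4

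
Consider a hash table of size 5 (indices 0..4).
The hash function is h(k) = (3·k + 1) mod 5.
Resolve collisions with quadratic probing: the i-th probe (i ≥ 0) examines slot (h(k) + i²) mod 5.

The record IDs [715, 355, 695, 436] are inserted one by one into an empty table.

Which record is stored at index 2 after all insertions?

355

Insert 715: h=1, slot 1 empty → index 1.
Insert 355: h=1, slot 1 occupied → index 2.
Insert 695: h=1, slots 1,2 occupied → index 0.
Insert 436: h=4, slot 4 empty → index 4.
Table: [695, 715, 355, -, 436]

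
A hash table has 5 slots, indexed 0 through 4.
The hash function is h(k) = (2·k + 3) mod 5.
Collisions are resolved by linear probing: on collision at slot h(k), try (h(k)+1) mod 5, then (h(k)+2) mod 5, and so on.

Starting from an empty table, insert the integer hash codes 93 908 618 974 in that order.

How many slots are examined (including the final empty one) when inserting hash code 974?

2

Insert 93: h=4, slot 4 empty => index 4.
Insert 908: h=4, slot 4 occupied => index 0.
Insert 618: h=4, slots 4,0 occupied => index 1.
Insert 974: h=1, slot 1 occupied => index 2.
Table: [908, 618, 974, ., 93]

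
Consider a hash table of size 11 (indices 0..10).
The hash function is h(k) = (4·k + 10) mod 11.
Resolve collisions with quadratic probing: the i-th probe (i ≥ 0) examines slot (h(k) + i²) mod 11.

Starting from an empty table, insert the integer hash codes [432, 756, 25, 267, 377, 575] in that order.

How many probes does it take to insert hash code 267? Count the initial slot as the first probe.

3

Insert 432: h=0, slot 0 empty => index 0.
Insert 756: h=9, slot 9 empty => index 9.
Insert 25: h=0, slot 0 occupied => index 1.
Insert 267: h=0, slots 0,1 occupied => index 4.
Insert 377: h=0, slots 0,1,4,9 occupied => index 5.
Insert 575: h=0, slots 0,1,4,9,5 occupied => index 3.
Table: [432, 25, _, 575, 267, 377, _, _, _, 756, _]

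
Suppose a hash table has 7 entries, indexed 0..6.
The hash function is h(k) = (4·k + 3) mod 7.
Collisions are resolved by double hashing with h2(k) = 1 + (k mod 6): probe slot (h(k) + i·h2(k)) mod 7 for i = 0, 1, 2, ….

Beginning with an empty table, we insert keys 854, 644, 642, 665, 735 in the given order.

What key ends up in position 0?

854 hashes to 3; slot 3 is free → place at 3.
644 hashes to 3, h2=3; 3 taken → place at 6.
642 hashes to 2; slot 2 is free → place at 2.
665 hashes to 3, h2=6; 3,2 taken → place at 1.
735 hashes to 3, h2=4; 3 taken → place at 0.
Table: [735, 665, 642, 854, _, _, 644]

735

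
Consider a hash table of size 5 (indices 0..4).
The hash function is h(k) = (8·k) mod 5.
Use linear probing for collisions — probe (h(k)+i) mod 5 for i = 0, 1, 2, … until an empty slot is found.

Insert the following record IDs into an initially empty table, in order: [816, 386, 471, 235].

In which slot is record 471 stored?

0

816: h=3 => slot 3
386: h=3, probe 3,4 => slot 4
471: h=3, probe 3,4,0 => slot 0
235: h=0, probe 0,1 => slot 1
Table: [471, 235, ., 816, 386]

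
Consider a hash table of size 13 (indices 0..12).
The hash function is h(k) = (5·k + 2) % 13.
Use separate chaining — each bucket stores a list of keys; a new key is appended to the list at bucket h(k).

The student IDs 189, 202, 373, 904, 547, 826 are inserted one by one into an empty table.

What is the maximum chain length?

189 → bucket 11
202 → bucket 11 (collision)
373 → bucket 8
904 → bucket 11 (collision)
547 → bucket 7
826 → bucket 11 (collision)
Final buckets:
0: .
1: .
2: .
3: .
4: .
5: .
6: .
7: 547
8: 373
9: .
10: .
11: 189 -> 202 -> 904 -> 826
12: .

4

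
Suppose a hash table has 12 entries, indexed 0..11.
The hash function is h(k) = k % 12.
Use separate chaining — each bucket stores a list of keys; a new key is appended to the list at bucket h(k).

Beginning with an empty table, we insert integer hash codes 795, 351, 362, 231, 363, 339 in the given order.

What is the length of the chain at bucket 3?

795 → bucket 3
351 → bucket 3 (collision)
362 → bucket 2
231 → bucket 3 (collision)
363 → bucket 3 (collision)
339 → bucket 3 (collision)
Final buckets:
0: _
1: _
2: 362
3: 795 -> 351 -> 231 -> 363 -> 339
4: _
5: _
6: _
7: _
8: _
9: _
10: _
11: _

5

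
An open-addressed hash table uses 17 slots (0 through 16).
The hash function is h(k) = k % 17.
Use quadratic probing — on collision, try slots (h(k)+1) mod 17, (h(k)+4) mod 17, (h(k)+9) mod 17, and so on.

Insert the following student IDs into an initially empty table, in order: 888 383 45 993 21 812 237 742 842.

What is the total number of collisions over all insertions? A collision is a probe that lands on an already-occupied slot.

3

888 hashes to 4; slot 4 is free -> place at 4.
383 hashes to 9; slot 9 is free -> place at 9.
45 hashes to 11; slot 11 is free -> place at 11.
993 hashes to 7; slot 7 is free -> place at 7.
21 hashes to 4; 4 taken -> place at 5.
812 hashes to 13; slot 13 is free -> place at 13.
237 hashes to 16; slot 16 is free -> place at 16.
742 hashes to 11; 11 taken -> place at 12.
842 hashes to 9; 9 taken -> place at 10.
Table: [-, -, -, -, 888, 21, -, 993, -, 383, 842, 45, 742, 812, -, -, 237]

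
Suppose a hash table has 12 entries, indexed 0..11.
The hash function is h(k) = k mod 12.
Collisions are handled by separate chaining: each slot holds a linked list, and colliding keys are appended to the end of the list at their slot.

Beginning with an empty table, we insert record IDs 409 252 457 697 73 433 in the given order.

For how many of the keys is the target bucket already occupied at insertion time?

409 → bucket 1
252 → bucket 0
457 → bucket 1 (collision)
697 → bucket 1 (collision)
73 → bucket 1 (collision)
433 → bucket 1 (collision)
Final buckets:
0: 252
1: 409 -> 457 -> 697 -> 73 -> 433
2: —
3: —
4: —
5: —
6: —
7: —
8: —
9: —
10: —
11: —

4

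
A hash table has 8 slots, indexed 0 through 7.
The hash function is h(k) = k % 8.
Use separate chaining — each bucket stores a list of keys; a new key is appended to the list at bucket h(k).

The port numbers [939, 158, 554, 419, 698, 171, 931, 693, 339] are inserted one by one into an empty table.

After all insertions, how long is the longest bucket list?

939 -> bucket 3
158 -> bucket 6
554 -> bucket 2
419 -> bucket 3 (collision)
698 -> bucket 2 (collision)
171 -> bucket 3 (collision)
931 -> bucket 3 (collision)
693 -> bucket 5
339 -> bucket 3 (collision)
Final buckets:
0: —
1: —
2: 554 -> 698
3: 939 -> 419 -> 171 -> 931 -> 339
4: —
5: 693
6: 158
7: —

5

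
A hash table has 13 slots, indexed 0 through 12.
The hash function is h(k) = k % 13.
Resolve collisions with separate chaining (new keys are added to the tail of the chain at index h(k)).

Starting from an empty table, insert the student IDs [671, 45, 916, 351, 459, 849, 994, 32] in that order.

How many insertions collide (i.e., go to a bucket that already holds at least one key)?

Insert 671: h=8, bucket 8 empty -> new chain.
Insert 45: h=6, bucket 6 empty -> new chain.
Insert 916: h=6, bucket 6 nonempty -> append to chain.
Insert 351: h=0, bucket 0 empty -> new chain.
Insert 459: h=4, bucket 4 empty -> new chain.
Insert 849: h=4, bucket 4 nonempty -> append to chain.
Insert 994: h=6, bucket 6 nonempty -> append to chain.
Insert 32: h=6, bucket 6 nonempty -> append to chain.
Final buckets:
0: 351
1: ∅
2: ∅
3: ∅
4: 459 -> 849
5: ∅
6: 45 -> 916 -> 994 -> 32
7: ∅
8: 671
9: ∅
10: ∅
11: ∅
12: ∅

4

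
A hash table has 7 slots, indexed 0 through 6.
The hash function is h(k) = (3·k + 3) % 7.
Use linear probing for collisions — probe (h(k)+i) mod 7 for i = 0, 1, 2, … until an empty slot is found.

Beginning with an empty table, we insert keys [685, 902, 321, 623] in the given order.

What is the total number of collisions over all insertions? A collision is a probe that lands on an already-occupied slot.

Insert 685: h=0, slot 0 empty -> index 0.
Insert 902: h=0, slot 0 occupied -> index 1.
Insert 321: h=0, slots 0,1 occupied -> index 2.
Insert 623: h=3, slot 3 empty -> index 3.
Table: [685, 902, 321, 623, ∅, ∅, ∅]

3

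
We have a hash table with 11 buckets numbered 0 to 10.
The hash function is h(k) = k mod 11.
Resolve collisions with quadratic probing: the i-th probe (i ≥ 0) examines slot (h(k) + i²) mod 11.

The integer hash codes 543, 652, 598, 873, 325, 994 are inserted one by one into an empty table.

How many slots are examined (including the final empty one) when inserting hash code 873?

Insert 543: h=4, slot 4 empty → index 4.
Insert 652: h=3, slot 3 empty → index 3.
Insert 598: h=4, slot 4 occupied → index 5.
Insert 873: h=4, slots 4,5 occupied → index 8.
Insert 325: h=6, slot 6 empty → index 6.
Insert 994: h=4, slots 4,5,8 occupied → index 2.
Table: [_, _, 994, 652, 543, 598, 325, _, 873, _, _]

3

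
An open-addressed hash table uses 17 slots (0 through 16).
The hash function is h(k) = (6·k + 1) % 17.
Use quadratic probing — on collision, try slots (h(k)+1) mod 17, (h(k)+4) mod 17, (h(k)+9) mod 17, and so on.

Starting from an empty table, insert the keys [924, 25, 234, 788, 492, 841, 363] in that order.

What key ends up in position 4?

924 hashes to 3; slot 3 is free → place at 3.
25 hashes to 15; slot 15 is free → place at 15.
234 hashes to 11; slot 11 is free → place at 11.
788 hashes to 3; 3 taken → place at 4.
492 hashes to 12; slot 12 is free → place at 12.
841 hashes to 15; 15 taken → place at 16.
363 hashes to 3; 3,4 taken → place at 7.
Table: [∅, ∅, ∅, 924, 788, ∅, ∅, 363, ∅, ∅, ∅, 234, 492, ∅, ∅, 25, 841]

788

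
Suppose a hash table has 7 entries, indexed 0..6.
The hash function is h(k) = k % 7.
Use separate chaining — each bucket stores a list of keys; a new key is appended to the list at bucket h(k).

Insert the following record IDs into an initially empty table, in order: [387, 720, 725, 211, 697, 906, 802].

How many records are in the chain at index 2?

1

Insert 387: h=2, bucket 2 empty → new chain.
Insert 720: h=6, bucket 6 empty → new chain.
Insert 725: h=4, bucket 4 empty → new chain.
Insert 211: h=1, bucket 1 empty → new chain.
Insert 697: h=4, bucket 4 nonempty → append to chain.
Insert 906: h=3, bucket 3 empty → new chain.
Insert 802: h=4, bucket 4 nonempty → append to chain.
Final buckets:
0: -
1: 211
2: 387
3: 906
4: 725 -> 697 -> 802
5: -
6: 720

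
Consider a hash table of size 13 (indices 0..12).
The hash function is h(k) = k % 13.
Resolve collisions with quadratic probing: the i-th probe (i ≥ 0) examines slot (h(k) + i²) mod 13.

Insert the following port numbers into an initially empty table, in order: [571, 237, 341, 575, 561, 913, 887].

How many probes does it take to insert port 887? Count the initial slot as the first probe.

7

Insert 571: h=12, slot 12 empty => index 12.
Insert 237: h=3, slot 3 empty => index 3.
Insert 341: h=3, slot 3 occupied => index 4.
Insert 575: h=3, slots 3,4 occupied => index 7.
Insert 561: h=2, slot 2 empty => index 2.
Insert 913: h=3, slots 3,4,7,12 occupied => index 6.
Insert 887: h=3, slots 3,4,7,12,6,2 occupied => index 0.
Table: [887, —, 561, 237, 341, —, 913, 575, —, —, —, —, 571]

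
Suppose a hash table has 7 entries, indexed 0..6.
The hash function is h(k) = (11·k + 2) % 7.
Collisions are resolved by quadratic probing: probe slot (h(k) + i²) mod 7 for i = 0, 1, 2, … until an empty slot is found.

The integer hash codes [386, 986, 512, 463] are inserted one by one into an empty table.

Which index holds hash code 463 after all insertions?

386 hashes to 6; slot 6 is free => place at 6.
986 hashes to 5; slot 5 is free => place at 5.
512 hashes to 6; 6 taken => place at 0.
463 hashes to 6; 6,0 taken => place at 3.
Table: [512, —, —, 463, —, 986, 386]

3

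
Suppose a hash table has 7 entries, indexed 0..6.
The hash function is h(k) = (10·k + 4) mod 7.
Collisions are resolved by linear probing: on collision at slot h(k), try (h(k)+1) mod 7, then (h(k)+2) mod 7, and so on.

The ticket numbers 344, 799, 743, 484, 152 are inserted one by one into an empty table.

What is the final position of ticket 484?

3

344 hashes to 0; slot 0 is free → place at 0.
799 hashes to 0; 0 taken → place at 1.
743 hashes to 0; 0,1 taken → place at 2.
484 hashes to 0; 0,1,2 taken → place at 3.
152 hashes to 5; slot 5 is free → place at 5.
Table: [344, 799, 743, 484, -, 152, -]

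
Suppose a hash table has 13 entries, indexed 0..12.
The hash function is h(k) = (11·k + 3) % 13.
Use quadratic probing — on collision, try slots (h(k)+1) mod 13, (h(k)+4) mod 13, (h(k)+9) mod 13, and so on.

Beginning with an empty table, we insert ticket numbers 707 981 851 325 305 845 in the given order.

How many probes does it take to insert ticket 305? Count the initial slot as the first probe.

707: h=6 => slot 6
981: h=4 => slot 4
851: h=4, probe 4,5 => slot 5
325: h=3 => slot 3
305: h=4, probe 4,5,8 => slot 8
845: h=3, probe 3,4,7 => slot 7
Table: [∅, ∅, ∅, 325, 981, 851, 707, 845, 305, ∅, ∅, ∅, ∅]

3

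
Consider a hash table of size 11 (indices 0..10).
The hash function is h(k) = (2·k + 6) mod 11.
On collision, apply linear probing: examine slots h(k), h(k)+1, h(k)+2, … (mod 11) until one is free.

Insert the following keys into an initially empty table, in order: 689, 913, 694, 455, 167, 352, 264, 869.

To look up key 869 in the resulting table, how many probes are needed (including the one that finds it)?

7

689: h=9 -> slot 9
913: h=6 -> slot 6
694: h=8 -> slot 8
455: h=3 -> slot 3
167: h=10 -> slot 10
352: h=6, probe 6,7 -> slot 7
264: h=6, probe 6,7,8,9,10,0 -> slot 0
869: h=6, probe 6,7,8,9,10,0,1 -> slot 1
Table: [264, 869, —, 455, —, —, 913, 352, 694, 689, 167]
Lookup 869: h=6, probe 6,7,8,9,10,0,1 → found at 1.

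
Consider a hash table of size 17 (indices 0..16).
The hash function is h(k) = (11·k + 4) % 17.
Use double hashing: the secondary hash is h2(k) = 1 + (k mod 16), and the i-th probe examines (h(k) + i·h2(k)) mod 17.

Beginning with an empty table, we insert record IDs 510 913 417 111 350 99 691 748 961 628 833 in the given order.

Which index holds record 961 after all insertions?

510: h=4 => slot 4
913: h=0 => slot 0
417: h=1 => slot 1
111: h=1, h2=16, probe 1,0,16 => slot 16
350: h=12 => slot 12
99: h=5 => slot 5
691: h=6 => slot 6
748: h=4, h2=13, probe 4,0,13 => slot 13
961: h=1, h2=2, probe 1,3 => slot 3
628: h=10 => slot 10
833: h=4, h2=2, probe 4,6,8 => slot 8
Table: [913, 417, ∅, 961, 510, 99, 691, ∅, 833, ∅, 628, ∅, 350, 748, ∅, ∅, 111]

3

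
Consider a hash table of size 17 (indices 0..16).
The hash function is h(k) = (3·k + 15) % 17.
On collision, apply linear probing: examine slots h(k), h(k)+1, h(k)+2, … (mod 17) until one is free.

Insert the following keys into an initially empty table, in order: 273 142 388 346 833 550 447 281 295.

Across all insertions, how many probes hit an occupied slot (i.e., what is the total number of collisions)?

8

273: h=1 → slot 1
142: h=16 → slot 16
388: h=6 → slot 6
346: h=16, probe 16,0 → slot 0
833: h=15 → slot 15
550: h=16, probe 16,0,1,2 → slot 2
447: h=13 → slot 13
281: h=8 → slot 8
295: h=16, probe 16,0,1,2,3 → slot 3
Table: [346, 273, 550, 295, —, —, 388, —, 281, —, —, —, —, 447, —, 833, 142]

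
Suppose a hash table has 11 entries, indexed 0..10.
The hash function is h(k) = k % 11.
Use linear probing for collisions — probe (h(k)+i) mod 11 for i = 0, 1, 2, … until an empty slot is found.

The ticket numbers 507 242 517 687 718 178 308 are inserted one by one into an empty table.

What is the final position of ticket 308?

6

Insert 507: h=1, slot 1 empty => index 1.
Insert 242: h=0, slot 0 empty => index 0.
Insert 517: h=0, slots 0,1 occupied => index 2.
Insert 687: h=5, slot 5 empty => index 5.
Insert 718: h=3, slot 3 empty => index 3.
Insert 178: h=2, slots 2,3 occupied => index 4.
Insert 308: h=0, slots 0,1,2,3,4,5 occupied => index 6.
Table: [242, 507, 517, 718, 178, 687, 308, _, _, _, _]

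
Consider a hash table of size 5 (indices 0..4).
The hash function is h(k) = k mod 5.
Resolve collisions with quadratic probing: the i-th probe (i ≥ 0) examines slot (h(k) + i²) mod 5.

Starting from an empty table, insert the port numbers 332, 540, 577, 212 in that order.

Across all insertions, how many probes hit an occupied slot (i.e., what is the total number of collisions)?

3

332: h=2 -> slot 2
540: h=0 -> slot 0
577: h=2, probe 2,3 -> slot 3
212: h=2, probe 2,3,1 -> slot 1
Table: [540, 212, 332, 577, .]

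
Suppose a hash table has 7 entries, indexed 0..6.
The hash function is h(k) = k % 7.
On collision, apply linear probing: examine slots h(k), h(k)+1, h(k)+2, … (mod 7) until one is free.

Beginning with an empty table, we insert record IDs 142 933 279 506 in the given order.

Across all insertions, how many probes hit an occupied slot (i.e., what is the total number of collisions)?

3

142: h=2 => slot 2
933: h=2, probe 2,3 => slot 3
279: h=6 => slot 6
506: h=2, probe 2,3,4 => slot 4
Table: [., ., 142, 933, 506, ., 279]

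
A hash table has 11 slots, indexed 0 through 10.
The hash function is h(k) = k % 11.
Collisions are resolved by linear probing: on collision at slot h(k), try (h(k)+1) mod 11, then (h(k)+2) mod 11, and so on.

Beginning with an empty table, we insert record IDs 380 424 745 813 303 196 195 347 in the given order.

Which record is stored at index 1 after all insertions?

380: h=6 => slot 6
424: h=6, probe 6,7 => slot 7
745: h=8 => slot 8
813: h=10 => slot 10
303: h=6, probe 6,7,8,9 => slot 9
196: h=9, probe 9,10,0 => slot 0
195: h=8, probe 8,9,10,0,1 => slot 1
347: h=6, probe 6,7,8,9,10,0,1,2 => slot 2
Table: [196, 195, 347, —, —, —, 380, 424, 745, 303, 813]

195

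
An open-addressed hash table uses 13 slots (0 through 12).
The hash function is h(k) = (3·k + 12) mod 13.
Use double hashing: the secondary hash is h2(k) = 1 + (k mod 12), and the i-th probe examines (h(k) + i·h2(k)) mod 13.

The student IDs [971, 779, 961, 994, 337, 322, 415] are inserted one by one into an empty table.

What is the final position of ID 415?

971: h=0 => slot 0
779: h=9 => slot 9
961: h=9, h2=2, probe 9,11 => slot 11
994: h=4 => slot 4
337: h=9, h2=2, probe 9,11,0,2 => slot 2
322: h=3 => slot 3
415: h=9, h2=8, probe 9,4,12 => slot 12
Table: [971, ∅, 337, 322, 994, ∅, ∅, ∅, ∅, 779, ∅, 961, 415]

12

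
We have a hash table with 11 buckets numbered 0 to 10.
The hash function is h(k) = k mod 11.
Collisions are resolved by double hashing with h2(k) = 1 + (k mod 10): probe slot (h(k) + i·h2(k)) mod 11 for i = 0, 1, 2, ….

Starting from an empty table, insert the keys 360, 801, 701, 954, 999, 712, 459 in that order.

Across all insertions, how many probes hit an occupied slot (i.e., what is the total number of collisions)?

7

Insert 360: h=8, slot 8 empty => index 8.
Insert 801: h=9, slot 9 empty => index 9.
Insert 701: h=8, h2=2, slot 8 occupied => index 10.
Insert 954: h=8, h2=5, slot 8 occupied => index 2.
Insert 999: h=9, h2=10, slots 9,8 occupied => index 7.
Insert 712: h=8, h2=3, slot 8 occupied => index 0.
Insert 459: h=8, h2=10, slots 8,7 occupied => index 6.
Table: [712, _, 954, _, _, _, 459, 999, 360, 801, 701]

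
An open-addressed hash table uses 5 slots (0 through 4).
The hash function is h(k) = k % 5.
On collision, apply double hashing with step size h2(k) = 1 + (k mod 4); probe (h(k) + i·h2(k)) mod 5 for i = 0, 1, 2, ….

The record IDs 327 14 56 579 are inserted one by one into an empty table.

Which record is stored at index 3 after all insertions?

579

Insert 327: h=2, slot 2 empty -> index 2.
Insert 14: h=4, slot 4 empty -> index 4.
Insert 56: h=1, slot 1 empty -> index 1.
Insert 579: h=4, h2=4, slot 4 occupied -> index 3.
Table: [., 56, 327, 579, 14]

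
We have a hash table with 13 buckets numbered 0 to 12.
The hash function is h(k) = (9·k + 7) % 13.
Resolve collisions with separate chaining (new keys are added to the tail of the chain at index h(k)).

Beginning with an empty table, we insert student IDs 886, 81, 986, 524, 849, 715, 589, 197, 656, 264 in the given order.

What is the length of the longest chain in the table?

4

Insert 886: h=12, bucket 12 empty → new chain.
Insert 81: h=8, bucket 8 empty → new chain.
Insert 986: h=2, bucket 2 empty → new chain.
Insert 524: h=4, bucket 4 empty → new chain.
Insert 849: h=4, bucket 4 nonempty → append to chain.
Insert 715: h=7, bucket 7 empty → new chain.
Insert 589: h=4, bucket 4 nonempty → append to chain.
Insert 197: h=12, bucket 12 nonempty → append to chain.
Insert 656: h=9, bucket 9 empty → new chain.
Insert 264: h=4, bucket 4 nonempty → append to chain.
Final buckets:
0: _
1: _
2: 986
3: _
4: 524 -> 849 -> 589 -> 264
5: _
6: _
7: 715
8: 81
9: 656
10: _
11: _
12: 886 -> 197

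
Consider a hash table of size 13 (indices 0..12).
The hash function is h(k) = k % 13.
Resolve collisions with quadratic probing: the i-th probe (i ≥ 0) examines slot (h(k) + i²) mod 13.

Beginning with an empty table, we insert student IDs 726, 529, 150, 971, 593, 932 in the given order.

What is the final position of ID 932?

0

Insert 726: h=11, slot 11 empty → index 11.
Insert 529: h=9, slot 9 empty → index 9.
Insert 150: h=7, slot 7 empty → index 7.
Insert 971: h=9, slot 9 occupied → index 10.
Insert 593: h=8, slot 8 empty → index 8.
Insert 932: h=9, slots 9,10 occupied → index 0.
Table: [932, ., ., ., ., ., ., 150, 593, 529, 971, 726, .]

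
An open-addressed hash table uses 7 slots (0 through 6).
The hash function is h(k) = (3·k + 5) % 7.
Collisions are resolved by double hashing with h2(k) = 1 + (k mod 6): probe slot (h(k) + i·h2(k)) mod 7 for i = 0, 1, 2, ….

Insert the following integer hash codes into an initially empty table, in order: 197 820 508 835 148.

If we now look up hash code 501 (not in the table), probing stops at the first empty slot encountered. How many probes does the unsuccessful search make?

2

197 hashes to 1; slot 1 is free -> place at 1.
820 hashes to 1, h2=5; 1 taken -> place at 6.
508 hashes to 3; slot 3 is free -> place at 3.
835 hashes to 4; slot 4 is free -> place at 4.
148 hashes to 1, h2=5; 1,6,4 taken -> place at 2.
Table: [—, 197, 148, 508, 835, —, 820]
Lookup 501: h=3, h2=4, probe 3,0 → slot 0 empty, not found.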